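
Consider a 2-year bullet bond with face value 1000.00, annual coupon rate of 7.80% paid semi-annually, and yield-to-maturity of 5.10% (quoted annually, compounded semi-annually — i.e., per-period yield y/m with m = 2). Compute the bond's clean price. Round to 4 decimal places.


Answer: Price = 1050.7255

Derivation:
Coupon per period c = face * coupon_rate / m = 39.000000
Periods per year m = 2; per-period yield y/m = 0.025500
Number of cashflows N = 4
Cashflows (t years, CF_t, discount factor 1/(1+y/m)^(m*t), PV):
  t = 0.5000: CF_t = 39.000000, DF = 0.975134, PV = 38.030229
  t = 1.0000: CF_t = 39.000000, DF = 0.950886, PV = 37.084573
  t = 1.5000: CF_t = 39.000000, DF = 0.927242, PV = 36.162431
  t = 2.0000: CF_t = 1039.000000, DF = 0.904185, PV = 939.448308
Price P = sum_t PV_t = 1050.725541


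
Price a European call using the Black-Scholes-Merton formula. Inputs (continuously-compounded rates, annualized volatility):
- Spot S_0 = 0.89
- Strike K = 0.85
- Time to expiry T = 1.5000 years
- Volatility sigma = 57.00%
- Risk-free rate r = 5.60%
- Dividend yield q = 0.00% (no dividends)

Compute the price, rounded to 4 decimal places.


Answer: Price = 0.2861

Derivation:
d1 = (ln(S/K) + (r - q + 0.5*sigma^2) * T) / (sigma * sqrt(T)) = 0.53524948
d2 = d1 - sigma * sqrt(T) = -0.16285509
exp(-rT) = 0.91943126; exp(-qT) = 1.00000000
C = S_0 * exp(-qT) * N(d1) - K * exp(-rT) * N(d2)
N(d1) = 0.70376132; N(d2) = 0.43531626
C = 0.8900 * 1.00000000 * 0.70376132 - 0.8500 * 0.91943126 * 0.43531626 = 0.2861


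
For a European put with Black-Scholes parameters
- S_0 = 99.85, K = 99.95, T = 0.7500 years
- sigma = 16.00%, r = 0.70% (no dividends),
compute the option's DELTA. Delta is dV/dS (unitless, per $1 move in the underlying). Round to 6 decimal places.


Answer: Delta = -0.460193

Derivation:
d1 = 0.0999465406; d2 = -0.0386175240
phi(d1) = 0.3969546690; exp(-qT) = 1.0000000000; exp(-rT) = 0.9947637572
N(-d1) = 0.4601933836
Delta = -exp(-qT) * N(-d1) = -1.0000000000 * 0.4601933836 = -0.460193


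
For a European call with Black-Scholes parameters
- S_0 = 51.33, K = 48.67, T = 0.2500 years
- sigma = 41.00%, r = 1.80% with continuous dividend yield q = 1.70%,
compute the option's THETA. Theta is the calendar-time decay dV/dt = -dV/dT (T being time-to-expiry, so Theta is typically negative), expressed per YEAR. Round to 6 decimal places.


d1 = 0.3632929401; d2 = 0.1582929401
phi(d1) = 0.3734655877; exp(-qT) = 0.9957590185; exp(-rT) = 0.9955101098
Theta = -S*exp(-qT)*phi(d1)*sigma/(2*sqrt(T)) - r*K*exp(-rT)*N(d2) + q*S*exp(-qT)*N(d1)
N(d1) = 0.6418069667; N(d2) = 0.5628870145; sqrt(T) = 0.5000000000
Term 1 = -51.3300 * 0.9957590185 * 0.3734655877 * 0.4100 / (2 * 0.5000000000) = -7.8263625103
Term 2 = -0.0180 * 48.6700 * 0.9955101098 * 0.5628870145 = -0.4909087307
Term 3 = 0.0170 * 51.3300 * 0.9957590185 * 0.6418069667 = 0.5576720275
Theta = -7.8263625103 + (-0.4909087307) + (0.5576720275) = -7.759599

Answer: Theta = -7.759599


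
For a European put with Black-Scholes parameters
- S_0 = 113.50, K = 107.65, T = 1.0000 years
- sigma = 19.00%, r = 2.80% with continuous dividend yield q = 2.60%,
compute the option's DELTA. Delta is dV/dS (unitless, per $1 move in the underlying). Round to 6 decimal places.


d1 = 0.3840400690; d2 = 0.1940400690
phi(d1) = 0.3705814870; exp(-qT) = 0.9743350896; exp(-rT) = 0.9723883668
N(-d1) = 0.3504743748
Delta = -exp(-qT) * N(-d1) = -0.9743350896 * 0.3504743748 = -0.341479

Answer: Delta = -0.341479


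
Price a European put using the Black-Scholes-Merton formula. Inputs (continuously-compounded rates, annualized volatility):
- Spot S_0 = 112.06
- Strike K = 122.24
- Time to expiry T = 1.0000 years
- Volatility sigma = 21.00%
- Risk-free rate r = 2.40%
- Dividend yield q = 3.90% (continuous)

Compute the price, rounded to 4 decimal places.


Answer: Price = 16.3723

Derivation:
d1 = (ln(S/K) + (r - q + 0.5*sigma^2) * T) / (sigma * sqrt(T)) = -0.38048516
d2 = d1 - sigma * sqrt(T) = -0.59048516
exp(-rT) = 0.97628571; exp(-qT) = 0.96175071
P = K * exp(-rT) * N(-d2) - S_0 * exp(-qT) * N(-d1)
N(-d1) = 0.64820734; N(-d2) = 0.72256728
P = 122.2400 * 0.97628571 * 0.72256728 - 112.0600 * 0.96175071 * 0.64820734 = 16.3723


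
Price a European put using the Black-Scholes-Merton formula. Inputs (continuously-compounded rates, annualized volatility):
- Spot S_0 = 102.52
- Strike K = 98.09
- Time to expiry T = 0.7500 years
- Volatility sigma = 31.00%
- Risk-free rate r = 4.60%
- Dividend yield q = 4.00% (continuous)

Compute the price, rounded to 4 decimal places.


d1 = (ln(S/K) + (r - q + 0.5*sigma^2) * T) / (sigma * sqrt(T)) = 0.31553115
d2 = d1 - sigma * sqrt(T) = 0.04706327
exp(-rT) = 0.96608834; exp(-qT) = 0.97044553
P = K * exp(-rT) * N(-d2) - S_0 * exp(-qT) * N(-d1)
N(-d1) = 0.37617920; N(-d2) = 0.48123140
P = 98.0900 * 0.96608834 * 0.48123140 - 102.5200 * 0.97044553 * 0.37617920 = 8.1771

Answer: Price = 8.1771


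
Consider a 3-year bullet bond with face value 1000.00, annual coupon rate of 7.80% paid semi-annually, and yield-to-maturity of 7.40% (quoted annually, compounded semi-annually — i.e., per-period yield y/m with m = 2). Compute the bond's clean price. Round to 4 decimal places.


Coupon per period c = face * coupon_rate / m = 39.000000
Periods per year m = 2; per-period yield y/m = 0.037000
Number of cashflows N = 6
Cashflows (t years, CF_t, discount factor 1/(1+y/m)^(m*t), PV):
  t = 0.5000: CF_t = 39.000000, DF = 0.964320, PV = 37.608486
  t = 1.0000: CF_t = 39.000000, DF = 0.929913, PV = 36.266621
  t = 1.5000: CF_t = 39.000000, DF = 0.896734, PV = 34.972634
  t = 2.0000: CF_t = 39.000000, DF = 0.864739, PV = 33.724815
  t = 2.5000: CF_t = 39.000000, DF = 0.833885, PV = 32.521519
  t = 3.0000: CF_t = 1039.000000, DF = 0.804132, PV = 835.493372
Price P = sum_t PV_t = 1010.587448

Answer: Price = 1010.5874


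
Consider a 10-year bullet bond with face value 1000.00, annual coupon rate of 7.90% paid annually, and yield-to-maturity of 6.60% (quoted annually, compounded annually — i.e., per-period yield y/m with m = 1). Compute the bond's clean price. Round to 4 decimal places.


Coupon per period c = face * coupon_rate / m = 79.000000
Periods per year m = 1; per-period yield y/m = 0.066000
Number of cashflows N = 10
Cashflows (t years, CF_t, discount factor 1/(1+y/m)^(m*t), PV):
  t = 1.0000: CF_t = 79.000000, DF = 0.938086, PV = 74.108818
  t = 2.0000: CF_t = 79.000000, DF = 0.880006, PV = 69.520467
  t = 3.0000: CF_t = 79.000000, DF = 0.825521, PV = 65.216198
  t = 4.0000: CF_t = 79.000000, DF = 0.774410, PV = 61.178422
  t = 5.0000: CF_t = 79.000000, DF = 0.726464, PV = 57.390640
  t = 6.0000: CF_t = 79.000000, DF = 0.681486, PV = 53.837373
  t = 7.0000: CF_t = 79.000000, DF = 0.639292, PV = 50.504103
  t = 8.0000: CF_t = 79.000000, DF = 0.599711, PV = 47.377207
  t = 9.0000: CF_t = 79.000000, DF = 0.562581, PV = 44.443909
  t = 10.0000: CF_t = 1079.000000, DF = 0.527750, PV = 569.441871
Price P = sum_t PV_t = 1093.019009

Answer: Price = 1093.0190


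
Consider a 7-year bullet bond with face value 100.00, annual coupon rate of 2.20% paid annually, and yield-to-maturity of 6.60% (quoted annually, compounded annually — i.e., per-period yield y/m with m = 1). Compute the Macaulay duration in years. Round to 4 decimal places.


Answer: Macaulay duration = 6.4848 years

Derivation:
Coupon per period c = face * coupon_rate / m = 2.200000
Periods per year m = 1; per-period yield y/m = 0.066000
Number of cashflows N = 7
Cashflows (t years, CF_t, discount factor 1/(1+y/m)^(m*t), PV):
  t = 1.0000: CF_t = 2.200000, DF = 0.938086, PV = 2.063790
  t = 2.0000: CF_t = 2.200000, DF = 0.880006, PV = 1.936013
  t = 3.0000: CF_t = 2.200000, DF = 0.825521, PV = 1.816147
  t = 4.0000: CF_t = 2.200000, DF = 0.774410, PV = 1.703703
  t = 5.0000: CF_t = 2.200000, DF = 0.726464, PV = 1.598220
  t = 6.0000: CF_t = 2.200000, DF = 0.681486, PV = 1.499269
  t = 7.0000: CF_t = 102.200000, DF = 0.639292, PV = 65.335687
Price P = sum_t PV_t = 75.952829
Macaulay numerator sum_t t * PV_t:
  t * PV_t at t = 1.0000: 2.063790
  t * PV_t at t = 2.0000: 3.872026
  t * PV_t at t = 3.0000: 5.448442
  t * PV_t at t = 4.0000: 6.814812
  t * PV_t at t = 5.0000: 7.991102
  t * PV_t at t = 6.0000: 8.995612
  t * PV_t at t = 7.0000: 457.349810
Macaulay duration D = (sum_t t * PV_t) / P = 492.535593 / 75.952829 = 6.484756


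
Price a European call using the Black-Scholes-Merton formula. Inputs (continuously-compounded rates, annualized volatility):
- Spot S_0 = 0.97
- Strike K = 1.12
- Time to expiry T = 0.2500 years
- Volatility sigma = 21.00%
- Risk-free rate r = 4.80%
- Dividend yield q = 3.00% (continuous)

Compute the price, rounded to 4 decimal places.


d1 = (ln(S/K) + (r - q + 0.5*sigma^2) * T) / (sigma * sqrt(T)) = -1.27405136
d2 = d1 - sigma * sqrt(T) = -1.37905136
exp(-rT) = 0.98807171; exp(-qT) = 0.99252805
C = S_0 * exp(-qT) * N(d1) - K * exp(-rT) * N(d2)
N(d1) = 0.10132261; N(d2) = 0.08393946
C = 0.9700 * 0.99252805 * 0.10132261 - 1.1200 * 0.98807171 * 0.08393946 = 0.0047

Answer: Price = 0.0047


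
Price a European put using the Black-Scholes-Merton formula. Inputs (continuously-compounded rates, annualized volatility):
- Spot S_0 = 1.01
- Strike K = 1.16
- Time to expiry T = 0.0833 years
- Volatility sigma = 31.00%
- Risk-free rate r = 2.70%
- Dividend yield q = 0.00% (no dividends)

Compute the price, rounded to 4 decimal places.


d1 = (ln(S/K) + (r - q + 0.5*sigma^2) * T) / (sigma * sqrt(T)) = -1.47776855
d2 = d1 - sigma * sqrt(T) = -1.56723994
exp(-rT) = 0.99775343; exp(-qT) = 1.00000000
P = K * exp(-rT) * N(-d2) - S_0 * exp(-qT) * N(-d1)
N(-d1) = 0.93026513; N(-d2) = 0.94147069
P = 1.1600 * 0.99775343 * 0.94147069 - 1.0100 * 1.00000000 * 0.93026513 = 0.1501

Answer: Price = 0.1501


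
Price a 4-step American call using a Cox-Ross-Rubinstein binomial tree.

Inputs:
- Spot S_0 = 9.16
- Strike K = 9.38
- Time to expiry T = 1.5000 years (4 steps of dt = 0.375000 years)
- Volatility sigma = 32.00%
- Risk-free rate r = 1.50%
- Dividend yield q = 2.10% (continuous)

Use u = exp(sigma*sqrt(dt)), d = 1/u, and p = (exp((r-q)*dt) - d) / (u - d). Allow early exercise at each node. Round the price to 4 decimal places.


dt = T/N = 0.375000
u = exp(sigma*sqrt(dt)) = 1.216477; d = 1/u = 0.822046
p = (exp((r-q)*dt) - d) / (u - d) = 0.445468
Discount per step: exp(-r*dt) = 0.994391
Stock lattice S(k, i) with i counting down-moves:
  k=0: S(0,0) = 9.1600
  k=1: S(1,0) = 11.1429; S(1,1) = 7.5299
  k=2: S(2,0) = 13.5551; S(2,1) = 9.1600; S(2,2) = 6.1900
  k=3: S(3,0) = 16.4895; S(3,1) = 11.1429; S(3,2) = 7.5299; S(3,3) = 5.0884
  k=4: S(4,0) = 20.0591; S(4,1) = 13.5551; S(4,2) = 9.1600; S(4,3) = 6.1900; S(4,4) = 4.1829
Terminal payoffs V(N, i) = max(S_T - K, 0):
  V(4,0) = 10.679100; V(4,1) = 4.175123; V(4,2) = 0.000000; V(4,3) = 0.000000; V(4,4) = 0.000000
Backward induction: V(k, i) = exp(-r*dt) * [p * V(k+1, i) + (1-p) * V(k+1, i+1)]; then take max(V_cont, immediate exercise) for American.
  V(3,0) = exp(-r*dt) * [p*10.679100 + (1-p)*4.175123] = 7.032768; exercise = 7.109498; V(3,0) = max -> 7.109498
  V(3,1) = exp(-r*dt) * [p*4.175123 + (1-p)*0.000000] = 1.849453; exercise = 1.762932; V(3,1) = max -> 1.849453
  V(3,2) = exp(-r*dt) * [p*0.000000 + (1-p)*0.000000] = 0.000000; exercise = 0.000000; V(3,2) = max -> 0.000000
  V(3,3) = exp(-r*dt) * [p*0.000000 + (1-p)*0.000000] = 0.000000; exercise = 0.000000; V(3,3) = max -> 0.000000
  V(2,0) = exp(-r*dt) * [p*7.109498 + (1-p)*1.849453] = 4.169119; exercise = 4.175123; V(2,0) = max -> 4.175123
  V(2,1) = exp(-r*dt) * [p*1.849453 + (1-p)*0.000000] = 0.819251; exercise = 0.000000; V(2,1) = max -> 0.819251
  V(2,2) = exp(-r*dt) * [p*0.000000 + (1-p)*0.000000] = 0.000000; exercise = 0.000000; V(2,2) = max -> 0.000000
  V(1,0) = exp(-r*dt) * [p*4.175123 + (1-p)*0.819251] = 2.301205; exercise = 1.762932; V(1,0) = max -> 2.301205
  V(1,1) = exp(-r*dt) * [p*0.819251 + (1-p)*0.000000] = 0.362903; exercise = 0.000000; V(1,1) = max -> 0.362903
  V(0,0) = exp(-r*dt) * [p*2.301205 + (1-p)*0.362903] = 1.219477; exercise = 0.000000; V(0,0) = max -> 1.219477

Answer: Price = V(0,0) = 1.2195


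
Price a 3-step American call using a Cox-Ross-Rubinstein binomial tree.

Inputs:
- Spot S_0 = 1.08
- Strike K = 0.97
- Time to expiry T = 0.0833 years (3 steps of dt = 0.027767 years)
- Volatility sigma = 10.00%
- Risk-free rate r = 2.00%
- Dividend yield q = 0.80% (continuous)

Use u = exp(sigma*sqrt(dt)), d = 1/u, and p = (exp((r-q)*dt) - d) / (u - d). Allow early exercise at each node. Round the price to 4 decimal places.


Answer: Price = V(0,0) = 0.1109

Derivation:
dt = T/N = 0.027767
u = exp(sigma*sqrt(dt)) = 1.016803; d = 1/u = 0.983475
p = (exp((r-q)*dt) - d) / (u - d) = 0.505833
Discount per step: exp(-r*dt) = 0.999445
Stock lattice S(k, i) with i counting down-moves:
  k=0: S(0,0) = 1.0800
  k=1: S(1,0) = 1.0981; S(1,1) = 1.0622
  k=2: S(2,0) = 1.1166; S(2,1) = 1.0800; S(2,2) = 1.0446
  k=3: S(3,0) = 1.1354; S(3,1) = 1.0981; S(3,2) = 1.0622; S(3,3) = 1.0273
Terminal payoffs V(N, i) = max(S_T - K, 0):
  V(3,0) = 0.165361; V(3,1) = 0.128147; V(3,2) = 0.092153; V(3,3) = 0.057338
Backward induction: V(k, i) = exp(-r*dt) * [p * V(k+1, i) + (1-p) * V(k+1, i+1)]; then take max(V_cont, immediate exercise) for American.
  V(2,0) = exp(-r*dt) * [p*0.165361 + (1-p)*0.128147] = 0.146890; exercise = 0.146599; V(2,0) = max -> 0.146890
  V(2,1) = exp(-r*dt) * [p*0.128147 + (1-p)*0.092153] = 0.110299; exercise = 0.110000; V(2,1) = max -> 0.110299
  V(2,2) = exp(-r*dt) * [p*0.092153 + (1-p)*0.057338] = 0.074907; exercise = 0.074600; V(2,2) = max -> 0.074907
  V(1,0) = exp(-r*dt) * [p*0.146890 + (1-p)*0.110299] = 0.128736; exercise = 0.128147; V(1,0) = max -> 0.128736
  V(1,1) = exp(-r*dt) * [p*0.110299 + (1-p)*0.074907] = 0.092758; exercise = 0.092153; V(1,1) = max -> 0.092758
  V(0,0) = exp(-r*dt) * [p*0.128736 + (1-p)*0.092758] = 0.110895; exercise = 0.110000; V(0,0) = max -> 0.110895


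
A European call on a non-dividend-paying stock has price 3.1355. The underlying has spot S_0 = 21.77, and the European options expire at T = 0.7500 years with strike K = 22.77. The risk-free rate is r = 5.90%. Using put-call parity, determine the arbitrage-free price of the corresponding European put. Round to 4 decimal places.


Put-call parity: C - P = S_0 * exp(-qT) - K * exp(-rT).
S_0 * exp(-qT) = 21.7700 * 1.00000000 = 21.77000000
K * exp(-rT) = 22.7700 * 0.95671475 = 21.78439483
P = C - S*exp(-qT) + K*exp(-rT)
P = 3.1355 - 21.77000000 + 21.78439483 = 3.1499

Answer: Put price = 3.1499


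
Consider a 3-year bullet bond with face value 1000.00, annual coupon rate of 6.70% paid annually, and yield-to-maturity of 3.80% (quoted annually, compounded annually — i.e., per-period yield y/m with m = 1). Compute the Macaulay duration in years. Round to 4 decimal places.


Coupon per period c = face * coupon_rate / m = 67.000000
Periods per year m = 1; per-period yield y/m = 0.038000
Number of cashflows N = 3
Cashflows (t years, CF_t, discount factor 1/(1+y/m)^(m*t), PV):
  t = 1.0000: CF_t = 67.000000, DF = 0.963391, PV = 64.547206
  t = 2.0000: CF_t = 67.000000, DF = 0.928122, PV = 62.184206
  t = 3.0000: CF_t = 1067.000000, DF = 0.894145, PV = 954.052687
Price P = sum_t PV_t = 1080.784099
Macaulay numerator sum_t t * PV_t:
  t * PV_t at t = 1.0000: 64.547206
  t * PV_t at t = 2.0000: 124.368413
  t * PV_t at t = 3.0000: 2862.158060
Macaulay duration D = (sum_t t * PV_t) / P = 3051.073679 / 1080.784099 = 2.823019

Answer: Macaulay duration = 2.8230 years


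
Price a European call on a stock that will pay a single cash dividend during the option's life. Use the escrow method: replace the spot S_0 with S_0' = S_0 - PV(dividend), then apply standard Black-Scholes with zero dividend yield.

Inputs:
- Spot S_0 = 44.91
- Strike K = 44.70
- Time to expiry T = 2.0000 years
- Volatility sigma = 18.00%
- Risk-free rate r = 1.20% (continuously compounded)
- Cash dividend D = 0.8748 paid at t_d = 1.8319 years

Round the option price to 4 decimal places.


Answer: Price = 4.6510

Derivation:
PV(D) = D * exp(-r * t_d) = 0.8748 * 0.97825706 = 0.85577928
S_0' = S_0 - PV(D) = 44.9100 - 0.85577928 = 44.05422072
d1 = (ln(S_0'/K) + (r + sigma^2/2)*T) / (sigma*sqrt(T)) = 0.16439315
d2 = d1 - sigma*sqrt(T) = -0.09016530
exp(-rT) = 0.97628571
N(d1) = 0.56528917; N(d2) = 0.46407793
C = S_0' * N(d1) - K * exp(-rT) * N(d2) = 44.05422072 * 0.56528917 - 44.7000 * 0.97628571 * 0.46407793 = 4.6510


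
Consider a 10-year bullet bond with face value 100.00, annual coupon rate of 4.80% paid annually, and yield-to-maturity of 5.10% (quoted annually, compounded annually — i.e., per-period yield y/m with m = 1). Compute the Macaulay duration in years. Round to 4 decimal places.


Answer: Macaulay duration = 8.1467 years

Derivation:
Coupon per period c = face * coupon_rate / m = 4.800000
Periods per year m = 1; per-period yield y/m = 0.051000
Number of cashflows N = 10
Cashflows (t years, CF_t, discount factor 1/(1+y/m)^(m*t), PV):
  t = 1.0000: CF_t = 4.800000, DF = 0.951475, PV = 4.567079
  t = 2.0000: CF_t = 4.800000, DF = 0.905304, PV = 4.345460
  t = 3.0000: CF_t = 4.800000, DF = 0.861374, PV = 4.134596
  t = 4.0000: CF_t = 4.800000, DF = 0.819576, PV = 3.933964
  t = 5.0000: CF_t = 4.800000, DF = 0.779806, PV = 3.743067
  t = 6.0000: CF_t = 4.800000, DF = 0.741965, PV = 3.561434
  t = 7.0000: CF_t = 4.800000, DF = 0.705961, PV = 3.388615
  t = 8.0000: CF_t = 4.800000, DF = 0.671705, PV = 3.224182
  t = 9.0000: CF_t = 4.800000, DF = 0.639110, PV = 3.067728
  t = 10.0000: CF_t = 104.800000, DF = 0.608097, PV = 63.728562
Price P = sum_t PV_t = 97.694688
Macaulay numerator sum_t t * PV_t:
  t * PV_t at t = 1.0000: 4.567079
  t * PV_t at t = 2.0000: 8.690921
  t * PV_t at t = 3.0000: 12.403788
  t * PV_t at t = 4.0000: 15.735856
  t * PV_t at t = 5.0000: 18.715337
  t * PV_t at t = 6.0000: 21.368606
  t * PV_t at t = 7.0000: 23.720305
  t * PV_t at t = 8.0000: 25.793454
  t * PV_t at t = 9.0000: 27.609548
  t * PV_t at t = 10.0000: 637.285625
Macaulay duration D = (sum_t t * PV_t) / P = 795.890519 / 97.694688 = 8.146712


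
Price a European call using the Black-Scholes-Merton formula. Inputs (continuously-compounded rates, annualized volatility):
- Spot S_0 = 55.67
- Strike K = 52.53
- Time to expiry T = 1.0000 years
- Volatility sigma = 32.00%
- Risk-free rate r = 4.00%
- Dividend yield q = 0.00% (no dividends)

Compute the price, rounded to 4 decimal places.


Answer: Price = 9.6574

Derivation:
d1 = (ln(S/K) + (r - q + 0.5*sigma^2) * T) / (sigma * sqrt(T)) = 0.46642802
d2 = d1 - sigma * sqrt(T) = 0.14642802
exp(-rT) = 0.96078944; exp(-qT) = 1.00000000
C = S_0 * exp(-qT) * N(d1) - K * exp(-rT) * N(d2)
N(d1) = 0.67954542; N(d2) = 0.55820825
C = 55.6700 * 1.00000000 * 0.67954542 - 52.5300 * 0.96078944 * 0.55820825 = 9.6574


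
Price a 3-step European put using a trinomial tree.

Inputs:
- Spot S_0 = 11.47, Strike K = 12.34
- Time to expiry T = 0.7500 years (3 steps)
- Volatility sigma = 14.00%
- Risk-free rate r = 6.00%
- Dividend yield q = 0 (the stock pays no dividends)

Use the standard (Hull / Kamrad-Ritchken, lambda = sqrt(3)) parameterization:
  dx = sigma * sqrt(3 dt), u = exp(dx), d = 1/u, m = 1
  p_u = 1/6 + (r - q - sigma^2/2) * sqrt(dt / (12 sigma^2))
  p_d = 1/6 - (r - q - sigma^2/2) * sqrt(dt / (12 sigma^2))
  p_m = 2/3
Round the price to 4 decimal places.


Answer: Price = V(0,0) = 0.7579

Derivation:
dt = T/N = 0.250000; dx = sigma*sqrt(3*dt) = 0.121244
u = exp(dx) = 1.128900; d = 1/u = 0.885818
p_u = 0.218422, p_m = 0.666667, p_d = 0.114911
Discount per step: exp(-r*dt) = 0.985112
Stock lattice S(k, j) with j the centered position index:
  k=0: S(0,+0) = 11.4700
  k=1: S(1,-1) = 10.1603; S(1,+0) = 11.4700; S(1,+1) = 12.9485
  k=2: S(2,-2) = 9.0002; S(2,-1) = 10.1603; S(2,+0) = 11.4700; S(2,+1) = 12.9485; S(2,+2) = 14.6175
  k=3: S(3,-3) = 7.9725; S(3,-2) = 9.0002; S(3,-1) = 10.1603; S(3,+0) = 11.4700; S(3,+1) = 12.9485; S(3,+2) = 14.6175; S(3,+3) = 16.5017
Terminal payoffs V(N, j) = max(K - S_T, 0):
  V(3,-3) = 4.367451; V(3,-2) = 3.339791; V(3,-1) = 2.179665; V(3,+0) = 0.870000; V(3,+1) = 0.000000; V(3,+2) = 0.000000; V(3,+3) = 0.000000
Backward induction: V(k, j) = exp(-r*dt) * [p_u * V(k+1, j+1) + p_m * V(k+1, j) + p_d * V(k+1, j-1)]
  V(2,-2) = exp(-r*dt) * [p_u*2.179665 + p_m*3.339791 + p_d*4.367451] = 3.156775
  V(2,-1) = exp(-r*dt) * [p_u*0.870000 + p_m*2.179665 + p_d*3.339791] = 1.996740
  V(2,+0) = exp(-r*dt) * [p_u*0.000000 + p_m*0.870000 + p_d*2.179665] = 0.818104
  V(2,+1) = exp(-r*dt) * [p_u*0.000000 + p_m*0.000000 + p_d*0.870000] = 0.098484
  V(2,+2) = exp(-r*dt) * [p_u*0.000000 + p_m*0.000000 + p_d*0.000000] = 0.000000
  V(1,-1) = exp(-r*dt) * [p_u*0.818104 + p_m*1.996740 + p_d*3.156775] = 1.844722
  V(1,+0) = exp(-r*dt) * [p_u*0.098484 + p_m*0.818104 + p_d*1.996740] = 0.784506
  V(1,+1) = exp(-r*dt) * [p_u*0.000000 + p_m*0.098484 + p_d*0.818104] = 0.157289
  V(0,+0) = exp(-r*dt) * [p_u*0.157289 + p_m*0.784506 + p_d*1.844722] = 0.757885


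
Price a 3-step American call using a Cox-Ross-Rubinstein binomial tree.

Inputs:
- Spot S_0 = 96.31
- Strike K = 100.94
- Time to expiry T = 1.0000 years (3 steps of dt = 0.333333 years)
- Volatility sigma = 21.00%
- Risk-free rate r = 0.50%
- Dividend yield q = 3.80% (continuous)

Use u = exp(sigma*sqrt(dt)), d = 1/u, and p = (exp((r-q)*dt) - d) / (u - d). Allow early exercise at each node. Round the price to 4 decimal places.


dt = T/N = 0.333333
u = exp(sigma*sqrt(dt)) = 1.128900; d = 1/u = 0.885818
p = (exp((r-q)*dt) - d) / (u - d) = 0.424722
Discount per step: exp(-r*dt) = 0.998335
Stock lattice S(k, i) with i counting down-moves:
  k=0: S(0,0) = 96.3100
  k=1: S(1,0) = 108.7243; S(1,1) = 85.3131
  k=2: S(2,0) = 122.7389; S(2,1) = 96.3100; S(2,2) = 75.5719
  k=3: S(3,0) = 138.5599; S(3,1) = 108.7243; S(3,2) = 85.3131; S(3,3) = 66.9430
Terminal payoffs V(N, i) = max(S_T - K, 0):
  V(3,0) = 37.619914; V(3,1) = 7.784343; V(3,2) = 0.000000; V(3,3) = 0.000000
Backward induction: V(k, i) = exp(-r*dt) * [p * V(k+1, i) + (1-p) * V(k+1, i+1)]; then take max(V_cont, immediate exercise) for American.
  V(2,0) = exp(-r*dt) * [p*37.619914 + (1-p)*7.784343] = 20.422097; exercise = 21.798892; V(2,0) = max -> 21.798892
  V(2,1) = exp(-r*dt) * [p*7.784343 + (1-p)*0.000000] = 3.300675; exercise = 0.000000; V(2,1) = max -> 3.300675
  V(2,2) = exp(-r*dt) * [p*0.000000 + (1-p)*0.000000] = 0.000000; exercise = 0.000000; V(2,2) = max -> 0.000000
  V(1,0) = exp(-r*dt) * [p*21.798892 + (1-p)*3.300675] = 11.138692; exercise = 7.784343; V(1,0) = max -> 11.138692
  V(1,1) = exp(-r*dt) * [p*3.300675 + (1-p)*0.000000] = 1.399534; exercise = 0.000000; V(1,1) = max -> 1.399534
  V(0,0) = exp(-r*dt) * [p*11.138692 + (1-p)*1.399534] = 5.526749; exercise = 0.000000; V(0,0) = max -> 5.526749

Answer: Price = V(0,0) = 5.5267


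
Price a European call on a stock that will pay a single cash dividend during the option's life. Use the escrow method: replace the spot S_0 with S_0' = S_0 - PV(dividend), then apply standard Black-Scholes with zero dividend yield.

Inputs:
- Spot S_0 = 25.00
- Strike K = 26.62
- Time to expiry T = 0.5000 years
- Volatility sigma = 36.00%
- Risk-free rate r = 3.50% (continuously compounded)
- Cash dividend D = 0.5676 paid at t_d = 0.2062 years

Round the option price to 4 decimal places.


Answer: Price = 1.7918

Derivation:
PV(D) = D * exp(-r * t_d) = 0.5676 * 0.99280898 = 0.56351838
S_0' = S_0 - PV(D) = 25.0000 - 0.56351838 = 24.43648162
d1 = (ln(S_0'/K) + (r + sigma^2/2)*T) / (sigma*sqrt(T)) = -0.14018647
d2 = d1 - sigma*sqrt(T) = -0.39474491
exp(-rT) = 0.98265224
N(d1) = 0.44425633; N(d2) = 0.34651558
C = S_0' * N(d1) - K * exp(-rT) * N(d2) = 24.43648162 * 0.44425633 - 26.6200 * 0.98265224 * 0.34651558 = 1.7918


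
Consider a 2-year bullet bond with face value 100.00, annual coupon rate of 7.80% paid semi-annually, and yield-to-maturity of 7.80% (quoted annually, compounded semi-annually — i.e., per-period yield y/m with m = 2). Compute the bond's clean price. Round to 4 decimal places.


Answer: Price = 100.0000

Derivation:
Coupon per period c = face * coupon_rate / m = 3.900000
Periods per year m = 2; per-period yield y/m = 0.039000
Number of cashflows N = 4
Cashflows (t years, CF_t, discount factor 1/(1+y/m)^(m*t), PV):
  t = 0.5000: CF_t = 3.900000, DF = 0.962464, PV = 3.753609
  t = 1.0000: CF_t = 3.900000, DF = 0.926337, PV = 3.612713
  t = 1.5000: CF_t = 3.900000, DF = 0.891566, PV = 3.477106
  t = 2.0000: CF_t = 103.900000, DF = 0.858100, PV = 89.156571
Price P = sum_t PV_t = 100.000000


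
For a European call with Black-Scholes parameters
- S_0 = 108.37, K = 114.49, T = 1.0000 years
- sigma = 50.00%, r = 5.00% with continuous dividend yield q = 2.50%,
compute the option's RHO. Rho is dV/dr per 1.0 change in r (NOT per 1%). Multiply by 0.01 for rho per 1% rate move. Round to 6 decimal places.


Answer: Rho = 41.202396

Derivation:
d1 = 0.1901276300; d2 = -0.3098723700
phi(d1) = 0.3917964669; exp(-qT) = 0.9753099120; exp(-rT) = 0.9512294245
N(d2) = 0.3783290074
Rho = K*T*exp(-rT)*N(d2) = 114.4900 * 1.0000 * 0.9512294245 * 0.3783290074 = 41.202396


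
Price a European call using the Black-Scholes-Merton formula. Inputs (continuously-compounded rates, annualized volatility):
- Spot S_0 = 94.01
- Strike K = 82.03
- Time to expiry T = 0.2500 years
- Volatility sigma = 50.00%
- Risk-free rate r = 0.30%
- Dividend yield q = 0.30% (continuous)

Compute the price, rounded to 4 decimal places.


Answer: Price = 15.9952

Derivation:
d1 = (ln(S/K) + (r - q + 0.5*sigma^2) * T) / (sigma * sqrt(T)) = 0.67026450
d2 = d1 - sigma * sqrt(T) = 0.42026450
exp(-rT) = 0.99925028; exp(-qT) = 0.99925028
C = S_0 * exp(-qT) * N(d1) - K * exp(-rT) * N(d2)
N(d1) = 0.74865540; N(d2) = 0.66285388
C = 94.0100 * 0.99925028 * 0.74865540 - 82.0300 * 0.99925028 * 0.66285388 = 15.9952


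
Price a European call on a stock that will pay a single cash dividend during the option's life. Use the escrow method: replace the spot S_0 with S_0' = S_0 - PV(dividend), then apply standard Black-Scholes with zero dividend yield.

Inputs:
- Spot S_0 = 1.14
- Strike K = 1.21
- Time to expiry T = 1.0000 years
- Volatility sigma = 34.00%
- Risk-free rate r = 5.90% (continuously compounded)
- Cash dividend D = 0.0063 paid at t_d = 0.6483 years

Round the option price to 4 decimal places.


PV(D) = D * exp(-r * t_d) = 0.0063 * 0.96247258 = 0.00606358
S_0' = S_0 - PV(D) = 1.1400 - 0.00606358 = 1.13393642
d1 = (ln(S_0'/K) + (r + sigma^2/2)*T) / (sigma*sqrt(T)) = 0.15257288
d2 = d1 - sigma*sqrt(T) = -0.18742712
exp(-rT) = 0.94270677
N(d1) = 0.56063244; N(d2) = 0.42566288
C = S_0' * N(d1) - K * exp(-rT) * N(d2) = 1.13393642 * 0.56063244 - 1.2100 * 0.94270677 * 0.42566288 = 0.1502

Answer: Price = 0.1502


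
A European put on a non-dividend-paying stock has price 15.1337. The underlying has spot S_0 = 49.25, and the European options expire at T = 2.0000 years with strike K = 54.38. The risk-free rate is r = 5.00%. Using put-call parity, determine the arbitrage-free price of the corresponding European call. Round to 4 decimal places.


Answer: Call price = 15.1786

Derivation:
Put-call parity: C - P = S_0 * exp(-qT) - K * exp(-rT).
S_0 * exp(-qT) = 49.2500 * 1.00000000 = 49.25000000
K * exp(-rT) = 54.3800 * 0.90483742 = 49.20505879
C = P + S*exp(-qT) - K*exp(-rT)
C = 15.1337 + 49.25000000 - 49.20505879 = 15.1786


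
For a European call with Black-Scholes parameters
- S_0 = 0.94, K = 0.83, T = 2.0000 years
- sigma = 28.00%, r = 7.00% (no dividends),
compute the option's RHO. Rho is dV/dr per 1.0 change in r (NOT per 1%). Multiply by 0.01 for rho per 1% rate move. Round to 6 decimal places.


Answer: Rho = 0.982445

Derivation:
d1 = 0.8658375419; d2 = 0.4698577444
phi(d1) = 0.2742333596; exp(-qT) = 1.0000000000; exp(-rT) = 0.8693582354
N(d2) = 0.6807716722
Rho = K*T*exp(-rT)*N(d2) = 0.8300 * 2.0000 * 0.8693582354 * 0.6807716722 = 0.982445


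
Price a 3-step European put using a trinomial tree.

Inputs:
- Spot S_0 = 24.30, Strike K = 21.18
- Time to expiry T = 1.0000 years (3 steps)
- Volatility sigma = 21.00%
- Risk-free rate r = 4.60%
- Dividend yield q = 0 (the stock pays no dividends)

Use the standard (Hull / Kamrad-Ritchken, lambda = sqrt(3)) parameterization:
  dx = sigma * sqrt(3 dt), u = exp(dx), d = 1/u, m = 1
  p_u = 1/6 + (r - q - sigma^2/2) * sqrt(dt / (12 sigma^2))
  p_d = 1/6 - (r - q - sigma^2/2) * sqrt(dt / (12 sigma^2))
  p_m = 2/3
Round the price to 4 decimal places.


dt = T/N = 0.333333; dx = sigma*sqrt(3*dt) = 0.210000
u = exp(dx) = 1.233678; d = 1/u = 0.810584
p_u = 0.185675, p_m = 0.666667, p_d = 0.147659
Discount per step: exp(-r*dt) = 0.984784
Stock lattice S(k, j) with j the centered position index:
  k=0: S(0,+0) = 24.3000
  k=1: S(1,-1) = 19.6972; S(1,+0) = 24.3000; S(1,+1) = 29.9784
  k=2: S(2,-2) = 15.9662; S(2,-1) = 19.6972; S(2,+0) = 24.3000; S(2,+1) = 29.9784; S(2,+2) = 36.9837
  k=3: S(3,-3) = 12.9420; S(3,-2) = 15.9662; S(3,-1) = 19.6972; S(3,+0) = 24.3000; S(3,+1) = 29.9784; S(3,+2) = 36.9837; S(3,+3) = 45.6259
Terminal payoffs V(N, j) = max(K - S_T, 0):
  V(3,-3) = 8.238019; V(3,-2) = 5.213762; V(3,-1) = 1.482803; V(3,+0) = 0.000000; V(3,+1) = 0.000000; V(3,+2) = 0.000000; V(3,+3) = 0.000000
Backward induction: V(k, j) = exp(-r*dt) * [p_u * V(k+1, j+1) + p_m * V(k+1, j) + p_d * V(k+1, j-1)]
  V(2,-2) = exp(-r*dt) * [p_u*1.482803 + p_m*5.213762 + p_d*8.238019] = 4.891987
  V(2,-1) = exp(-r*dt) * [p_u*0.000000 + p_m*1.482803 + p_d*5.213762] = 1.731636
  V(2,+0) = exp(-r*dt) * [p_u*0.000000 + p_m*0.000000 + p_d*1.482803] = 0.215617
  V(2,+1) = exp(-r*dt) * [p_u*0.000000 + p_m*0.000000 + p_d*0.000000] = 0.000000
  V(2,+2) = exp(-r*dt) * [p_u*0.000000 + p_m*0.000000 + p_d*0.000000] = 0.000000
  V(1,-1) = exp(-r*dt) * [p_u*0.215617 + p_m*1.731636 + p_d*4.891987] = 1.887637
  V(1,+0) = exp(-r*dt) * [p_u*0.000000 + p_m*0.215617 + p_d*1.731636] = 0.393358
  V(1,+1) = exp(-r*dt) * [p_u*0.000000 + p_m*0.000000 + p_d*0.215617] = 0.031353
  V(0,+0) = exp(-r*dt) * [p_u*0.031353 + p_m*0.393358 + p_d*1.887637] = 0.538466

Answer: Price = V(0,0) = 0.5385


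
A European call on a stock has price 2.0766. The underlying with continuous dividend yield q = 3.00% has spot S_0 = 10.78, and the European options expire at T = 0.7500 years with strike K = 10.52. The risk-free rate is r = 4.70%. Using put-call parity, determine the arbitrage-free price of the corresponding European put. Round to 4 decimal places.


Answer: Put price = 1.6921

Derivation:
Put-call parity: C - P = S_0 * exp(-qT) - K * exp(-rT).
S_0 * exp(-qT) = 10.7800 * 0.97775124 = 10.54015834
K * exp(-rT) = 10.5200 * 0.96536405 = 10.15562975
P = C - S*exp(-qT) + K*exp(-rT)
P = 2.0766 - 10.54015834 + 10.15562975 = 1.6921


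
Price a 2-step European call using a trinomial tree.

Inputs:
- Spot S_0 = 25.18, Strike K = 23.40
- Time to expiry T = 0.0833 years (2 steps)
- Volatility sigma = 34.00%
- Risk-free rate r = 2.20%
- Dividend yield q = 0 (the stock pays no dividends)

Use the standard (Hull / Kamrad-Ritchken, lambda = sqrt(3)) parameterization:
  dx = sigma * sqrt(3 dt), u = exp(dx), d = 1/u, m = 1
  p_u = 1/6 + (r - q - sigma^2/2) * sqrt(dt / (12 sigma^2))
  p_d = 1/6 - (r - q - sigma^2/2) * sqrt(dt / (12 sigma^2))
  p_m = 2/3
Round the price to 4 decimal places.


dt = T/N = 0.041650; dx = sigma*sqrt(3*dt) = 0.120184
u = exp(dx) = 1.127704; d = 1/u = 0.886757
p_u = 0.160463, p_m = 0.666667, p_d = 0.172870
Discount per step: exp(-r*dt) = 0.999084
Stock lattice S(k, j) with j the centered position index:
  k=0: S(0,+0) = 25.1800
  k=1: S(1,-1) = 22.3285; S(1,+0) = 25.1800; S(1,+1) = 28.3956
  k=2: S(2,-2) = 19.8000; S(2,-1) = 22.3285; S(2,+0) = 25.1800; S(2,+1) = 28.3956; S(2,+2) = 32.0218
Terminal payoffs V(N, j) = max(S_T - K, 0):
  V(2,-2) = 0.000000; V(2,-1) = 0.000000; V(2,+0) = 1.780000; V(2,+1) = 4.995598; V(2,+2) = 8.621842
Backward induction: V(k, j) = exp(-r*dt) * [p_u * V(k+1, j+1) + p_m * V(k+1, j) + p_d * V(k+1, j-1)]
  V(1,-1) = exp(-r*dt) * [p_u*1.780000 + p_m*0.000000 + p_d*0.000000] = 0.285363
  V(1,+0) = exp(-r*dt) * [p_u*4.995598 + p_m*1.780000 + p_d*0.000000] = 1.986456
  V(1,+1) = exp(-r*dt) * [p_u*8.621842 + p_m*4.995598 + p_d*1.780000] = 5.016998
  V(0,+0) = exp(-r*dt) * [p_u*5.016998 + p_m*1.986456 + p_d*0.285363] = 2.176684

Answer: Price = V(0,0) = 2.1767


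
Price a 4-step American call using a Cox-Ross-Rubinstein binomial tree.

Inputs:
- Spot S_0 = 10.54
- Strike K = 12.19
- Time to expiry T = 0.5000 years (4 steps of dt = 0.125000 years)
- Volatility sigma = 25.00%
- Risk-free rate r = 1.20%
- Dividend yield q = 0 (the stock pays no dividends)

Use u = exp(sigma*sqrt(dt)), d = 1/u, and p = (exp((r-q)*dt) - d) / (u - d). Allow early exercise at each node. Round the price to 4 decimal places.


dt = T/N = 0.125000
u = exp(sigma*sqrt(dt)) = 1.092412; d = 1/u = 0.915405
p = (exp((r-q)*dt) - d) / (u - d) = 0.486398
Discount per step: exp(-r*dt) = 0.998501
Stock lattice S(k, i) with i counting down-moves:
  k=0: S(0,0) = 10.5400
  k=1: S(1,0) = 11.5140; S(1,1) = 9.6484
  k=2: S(2,0) = 12.5781; S(2,1) = 10.5400; S(2,2) = 8.8322
  k=3: S(3,0) = 13.7404; S(3,1) = 11.5140; S(3,2) = 9.6484; S(3,3) = 8.0850
  k=4: S(4,0) = 15.0102; S(4,1) = 12.5781; S(4,2) = 10.5400; S(4,3) = 8.8322; S(4,4) = 7.4011
Terminal payoffs V(N, i) = max(S_T - K, 0):
  V(4,0) = 2.820214; V(4,1) = 0.388063; V(4,2) = 0.000000; V(4,3) = 0.000000; V(4,4) = 0.000000
Backward induction: V(k, i) = exp(-r*dt) * [p * V(k+1, i) + (1-p) * V(k+1, i+1)]; then take max(V_cont, immediate exercise) for American.
  V(3,0) = exp(-r*dt) * [p*2.820214 + (1-p)*0.388063] = 1.568701; exercise = 1.550430; V(3,0) = max -> 1.568701
  V(3,1) = exp(-r*dt) * [p*0.388063 + (1-p)*0.000000] = 0.188470; exercise = 0.000000; V(3,1) = max -> 0.188470
  V(3,2) = exp(-r*dt) * [p*0.000000 + (1-p)*0.000000] = 0.000000; exercise = 0.000000; V(3,2) = max -> 0.000000
  V(3,3) = exp(-r*dt) * [p*0.000000 + (1-p)*0.000000] = 0.000000; exercise = 0.000000; V(3,3) = max -> 0.000000
  V(2,0) = exp(-r*dt) * [p*1.568701 + (1-p)*0.188470] = 0.858523; exercise = 0.388063; V(2,0) = max -> 0.858523
  V(2,1) = exp(-r*dt) * [p*0.188470 + (1-p)*0.000000] = 0.091534; exercise = 0.000000; V(2,1) = max -> 0.091534
  V(2,2) = exp(-r*dt) * [p*0.000000 + (1-p)*0.000000] = 0.000000; exercise = 0.000000; V(2,2) = max -> 0.000000
  V(1,0) = exp(-r*dt) * [p*0.858523 + (1-p)*0.091534] = 0.463899; exercise = 0.000000; V(1,0) = max -> 0.463899
  V(1,1) = exp(-r*dt) * [p*0.091534 + (1-p)*0.000000] = 0.044455; exercise = 0.000000; V(1,1) = max -> 0.044455
  V(0,0) = exp(-r*dt) * [p*0.463899 + (1-p)*0.044455] = 0.248100; exercise = 0.000000; V(0,0) = max -> 0.248100

Answer: Price = V(0,0) = 0.2481


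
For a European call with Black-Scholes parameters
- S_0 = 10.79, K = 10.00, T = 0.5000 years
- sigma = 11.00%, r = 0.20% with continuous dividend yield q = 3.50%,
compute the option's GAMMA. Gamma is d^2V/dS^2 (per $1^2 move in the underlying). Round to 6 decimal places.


d1 = 0.8042977890; d2 = 0.7265160431
phi(d1) = 0.2886945703; exp(-qT) = 0.9826522357; exp(-rT) = 0.9990004998
Gamma = exp(-qT) * phi(d1) / (S * sigma * sqrt(T)) = 0.9826522357 * 0.2886945703 / (10.7900 * 0.1100 * 0.7071067812) = 0.338018

Answer: Gamma = 0.338018


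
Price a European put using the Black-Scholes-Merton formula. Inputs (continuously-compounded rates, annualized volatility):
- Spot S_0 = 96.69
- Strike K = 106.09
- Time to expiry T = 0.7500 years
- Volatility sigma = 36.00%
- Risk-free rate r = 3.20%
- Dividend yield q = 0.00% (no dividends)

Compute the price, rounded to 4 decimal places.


d1 = (ln(S/K) + (r - q + 0.5*sigma^2) * T) / (sigma * sqrt(T)) = -0.06472034
d2 = d1 - sigma * sqrt(T) = -0.37648949
exp(-rT) = 0.97628571; exp(-qT) = 1.00000000
P = K * exp(-rT) * N(-d2) - S_0 * exp(-qT) * N(-d1)
N(-d1) = 0.52580167; N(-d2) = 0.64672349
P = 106.0900 * 0.97628571 * 0.64672349 - 96.6900 * 1.00000000 * 0.52580167 = 16.1441

Answer: Price = 16.1441


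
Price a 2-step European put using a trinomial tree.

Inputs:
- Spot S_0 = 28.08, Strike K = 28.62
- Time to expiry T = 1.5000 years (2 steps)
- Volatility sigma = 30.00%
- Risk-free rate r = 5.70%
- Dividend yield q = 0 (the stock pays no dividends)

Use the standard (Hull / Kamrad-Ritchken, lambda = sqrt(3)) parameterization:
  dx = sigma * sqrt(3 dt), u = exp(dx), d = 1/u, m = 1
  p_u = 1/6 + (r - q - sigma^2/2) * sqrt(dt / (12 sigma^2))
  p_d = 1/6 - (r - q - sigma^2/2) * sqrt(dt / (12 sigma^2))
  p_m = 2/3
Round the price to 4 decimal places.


Answer: Price = V(0,0) = 2.6903

Derivation:
dt = T/N = 0.750000; dx = sigma*sqrt(3*dt) = 0.450000
u = exp(dx) = 1.568312; d = 1/u = 0.637628
p_u = 0.176667, p_m = 0.666667, p_d = 0.156667
Discount per step: exp(-r*dt) = 0.958151
Stock lattice S(k, j) with j the centered position index:
  k=0: S(0,+0) = 28.0800
  k=1: S(1,-1) = 17.9046; S(1,+0) = 28.0800; S(1,+1) = 44.0382
  k=2: S(2,-2) = 11.4165; S(2,-1) = 17.9046; S(2,+0) = 28.0800; S(2,+1) = 44.0382; S(2,+2) = 69.0657
Terminal payoffs V(N, j) = max(K - S_T, 0):
  V(2,-2) = 17.203524; V(2,-1) = 10.715402; V(2,+0) = 0.540000; V(2,+1) = 0.000000; V(2,+2) = 0.000000
Backward induction: V(k, j) = exp(-r*dt) * [p_u * V(k+1, j+1) + p_m * V(k+1, j) + p_d * V(k+1, j-1)]
  V(1,-1) = exp(-r*dt) * [p_u*0.540000 + p_m*10.715402 + p_d*17.203524] = 9.518482
  V(1,+0) = exp(-r*dt) * [p_u*0.000000 + p_m*0.540000 + p_d*10.715402] = 1.953427
  V(1,+1) = exp(-r*dt) * [p_u*0.000000 + p_m*0.000000 + p_d*0.540000] = 0.081060
  V(0,+0) = exp(-r*dt) * [p_u*0.081060 + p_m*1.953427 + p_d*9.518482] = 2.690328


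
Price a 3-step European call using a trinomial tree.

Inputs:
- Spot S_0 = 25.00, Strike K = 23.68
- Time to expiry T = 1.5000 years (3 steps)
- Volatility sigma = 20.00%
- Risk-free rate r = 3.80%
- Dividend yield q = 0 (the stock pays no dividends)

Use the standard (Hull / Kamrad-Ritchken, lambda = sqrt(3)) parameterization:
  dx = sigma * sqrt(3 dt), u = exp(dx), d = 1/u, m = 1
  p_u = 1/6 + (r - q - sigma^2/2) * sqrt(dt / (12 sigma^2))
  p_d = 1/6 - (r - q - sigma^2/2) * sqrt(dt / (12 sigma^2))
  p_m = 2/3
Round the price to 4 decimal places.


dt = T/N = 0.500000; dx = sigma*sqrt(3*dt) = 0.244949
u = exp(dx) = 1.277556; d = 1/u = 0.782744
p_u = 0.185038, p_m = 0.666667, p_d = 0.148295
Discount per step: exp(-r*dt) = 0.981179
Stock lattice S(k, j) with j the centered position index:
  k=0: S(0,+0) = 25.0000
  k=1: S(1,-1) = 19.5686; S(1,+0) = 25.0000; S(1,+1) = 31.9389
  k=2: S(2,-2) = 15.3172; S(2,-1) = 19.5686; S(2,+0) = 25.0000; S(2,+1) = 31.9389; S(2,+2) = 40.8037
  k=3: S(3,-3) = 11.9895; S(3,-2) = 15.3172; S(3,-1) = 19.5686; S(3,+0) = 25.0000; S(3,+1) = 31.9389; S(3,+2) = 40.8037; S(3,+3) = 52.1291
Terminal payoffs V(N, j) = max(S_T - K, 0):
  V(3,-3) = 0.000000; V(3,-2) = 0.000000; V(3,-1) = 0.000000; V(3,+0) = 1.320000; V(3,+1) = 8.258903; V(3,+2) = 17.123741; V(3,+3) = 28.449069
Backward induction: V(k, j) = exp(-r*dt) * [p_u * V(k+1, j+1) + p_m * V(k+1, j) + p_d * V(k+1, j-1)]
  V(2,-2) = exp(-r*dt) * [p_u*0.000000 + p_m*0.000000 + p_d*0.000000] = 0.000000
  V(2,-1) = exp(-r*dt) * [p_u*1.320000 + p_m*0.000000 + p_d*0.000000] = 0.239653
  V(2,+0) = exp(-r*dt) * [p_u*8.258903 + p_m*1.320000 + p_d*0.000000] = 2.362886
  V(2,+1) = exp(-r*dt) * [p_u*17.123741 + p_m*8.258903 + p_d*1.320000] = 8.703282
  V(2,+2) = exp(-r*dt) * [p_u*28.449069 + p_m*17.123741 + p_d*8.258903] = 17.567761
  V(1,-1) = exp(-r*dt) * [p_u*2.362886 + p_m*0.239653 + p_d*0.000000] = 0.585756
  V(1,+0) = exp(-r*dt) * [p_u*8.703282 + p_m*2.362886 + p_d*0.239653] = 3.160607
  V(1,+1) = exp(-r*dt) * [p_u*17.567761 + p_m*8.703282 + p_d*2.362886] = 9.226318
  V(0,+0) = exp(-r*dt) * [p_u*9.226318 + p_m*3.160607 + p_d*0.585756] = 3.827732

Answer: Price = V(0,0) = 3.8277


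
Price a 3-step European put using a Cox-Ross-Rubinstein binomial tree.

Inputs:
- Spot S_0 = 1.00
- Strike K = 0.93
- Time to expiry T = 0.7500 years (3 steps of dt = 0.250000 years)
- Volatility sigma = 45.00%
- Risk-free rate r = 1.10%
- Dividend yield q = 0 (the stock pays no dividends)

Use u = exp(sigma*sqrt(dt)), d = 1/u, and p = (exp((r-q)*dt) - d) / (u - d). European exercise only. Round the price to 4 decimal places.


dt = T/N = 0.250000
u = exp(sigma*sqrt(dt)) = 1.252323; d = 1/u = 0.798516
p = (exp((r-q)*dt) - d) / (u - d) = 0.450054
Discount per step: exp(-r*dt) = 0.997254
Stock lattice S(k, i) with i counting down-moves:
  k=0: S(0,0) = 1.0000
  k=1: S(1,0) = 1.2523; S(1,1) = 0.7985
  k=2: S(2,0) = 1.5683; S(2,1) = 1.0000; S(2,2) = 0.6376
  k=3: S(3,0) = 1.9640; S(3,1) = 1.2523; S(3,2) = 0.7985; S(3,3) = 0.5092
Terminal payoffs V(N, i) = max(K - S_T, 0):
  V(3,0) = 0.000000; V(3,1) = 0.000000; V(3,2) = 0.131484; V(3,3) = 0.420844
Backward induction: V(k, i) = exp(-r*dt) * [p * V(k+1, i) + (1-p) * V(k+1, i+1)].
  V(2,0) = exp(-r*dt) * [p*0.000000 + (1-p)*0.000000] = 0.000000
  V(2,1) = exp(-r*dt) * [p*0.000000 + (1-p)*0.131484] = 0.072110
  V(2,2) = exp(-r*dt) * [p*0.131484 + (1-p)*0.420844] = 0.289818
  V(1,0) = exp(-r*dt) * [p*0.000000 + (1-p)*0.072110] = 0.039548
  V(1,1) = exp(-r*dt) * [p*0.072110 + (1-p)*0.289818] = 0.191311
  V(0,0) = exp(-r*dt) * [p*0.039548 + (1-p)*0.191311] = 0.122671

Answer: Price = V(0,0) = 0.1227
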